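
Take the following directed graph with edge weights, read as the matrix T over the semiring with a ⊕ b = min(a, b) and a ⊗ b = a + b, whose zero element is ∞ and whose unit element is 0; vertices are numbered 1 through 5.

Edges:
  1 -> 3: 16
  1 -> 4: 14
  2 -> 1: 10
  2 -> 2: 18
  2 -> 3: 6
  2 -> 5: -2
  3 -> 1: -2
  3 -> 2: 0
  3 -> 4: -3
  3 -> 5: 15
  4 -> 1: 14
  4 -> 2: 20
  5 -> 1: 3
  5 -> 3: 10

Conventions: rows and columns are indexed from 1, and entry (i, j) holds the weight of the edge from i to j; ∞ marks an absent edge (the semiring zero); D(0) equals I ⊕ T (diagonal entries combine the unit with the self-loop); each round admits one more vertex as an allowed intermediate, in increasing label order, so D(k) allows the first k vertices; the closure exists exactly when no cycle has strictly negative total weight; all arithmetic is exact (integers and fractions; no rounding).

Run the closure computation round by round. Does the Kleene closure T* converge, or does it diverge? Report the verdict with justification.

D(0):
  [0, ∞, 16, 14, ∞]
  [10, 0, 6, ∞, -2]
  [-2, 0, 0, -3, 15]
  [14, 20, ∞, 0, ∞]
  [3, ∞, 10, ∞, 0]
D(1):
  [0, ∞, 16, 14, ∞]
  [10, 0, 6, 24, -2]
  [-2, 0, 0, -3, 15]
  [14, 20, 30, 0, ∞]
  [3, ∞, 10, 17, 0]
D(2):
  [0, ∞, 16, 14, ∞]
  [10, 0, 6, 24, -2]
  [-2, 0, 0, -3, -2]
  [14, 20, 26, 0, 18]
  [3, ∞, 10, 17, 0]
D(3):
  [0, 16, 16, 13, 14]
  [4, 0, 6, 3, -2]
  [-2, 0, 0, -3, -2]
  [14, 20, 26, 0, 18]
  [3, 10, 10, 7, 0]
D(4):
  [0, 16, 16, 13, 14]
  [4, 0, 6, 3, -2]
  [-2, 0, 0, -3, -2]
  [14, 20, 26, 0, 18]
  [3, 10, 10, 7, 0]
D(5):
  [0, 16, 16, 13, 14]
  [1, 0, 6, 3, -2]
  [-2, 0, 0, -3, -2]
  [14, 20, 26, 0, 18]
  [3, 10, 10, 7, 0]
Key observation: every diagonal entry stays at the unit through all rounds, so no improving cycle exists.
Answer: CONVERGES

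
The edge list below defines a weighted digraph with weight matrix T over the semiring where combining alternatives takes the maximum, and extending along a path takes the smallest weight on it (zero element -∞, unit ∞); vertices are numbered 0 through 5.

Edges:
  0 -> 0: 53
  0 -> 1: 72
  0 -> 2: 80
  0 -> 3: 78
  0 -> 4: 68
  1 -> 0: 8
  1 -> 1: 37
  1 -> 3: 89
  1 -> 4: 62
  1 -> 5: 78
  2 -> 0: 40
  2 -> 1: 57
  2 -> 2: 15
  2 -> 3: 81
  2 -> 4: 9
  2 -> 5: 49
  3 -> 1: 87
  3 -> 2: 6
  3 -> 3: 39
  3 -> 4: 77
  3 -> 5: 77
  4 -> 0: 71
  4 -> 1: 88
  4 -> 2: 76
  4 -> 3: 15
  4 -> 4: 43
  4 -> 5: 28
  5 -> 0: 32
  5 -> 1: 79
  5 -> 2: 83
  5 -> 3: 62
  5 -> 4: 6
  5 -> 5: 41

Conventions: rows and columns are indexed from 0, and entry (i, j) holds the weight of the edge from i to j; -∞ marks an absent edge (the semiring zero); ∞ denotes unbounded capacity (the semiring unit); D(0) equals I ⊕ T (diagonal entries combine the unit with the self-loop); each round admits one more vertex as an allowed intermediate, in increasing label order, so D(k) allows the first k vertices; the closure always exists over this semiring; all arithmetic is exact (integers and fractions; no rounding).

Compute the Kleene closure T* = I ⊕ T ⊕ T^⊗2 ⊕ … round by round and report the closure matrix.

D(0):
  [∞, 72, 80, 78, 68, -∞]
  [8, ∞, -∞, 89, 62, 78]
  [40, 57, ∞, 81, 9, 49]
  [-∞, 87, 6, ∞, 77, 77]
  [71, 88, 76, 15, ∞, 28]
  [32, 79, 83, 62, 6, ∞]
D(1):
  [∞, 72, 80, 78, 68, -∞]
  [8, ∞, 8, 89, 62, 78]
  [40, 57, ∞, 81, 40, 49]
  [-∞, 87, 6, ∞, 77, 77]
  [71, 88, 76, 71, ∞, 28]
  [32, 79, 83, 62, 32, ∞]
D(2):
  [∞, 72, 80, 78, 68, 72]
  [8, ∞, 8, 89, 62, 78]
  [40, 57, ∞, 81, 57, 57]
  [8, 87, 8, ∞, 77, 78]
  [71, 88, 76, 88, ∞, 78]
  [32, 79, 83, 79, 62, ∞]
D(3):
  [∞, 72, 80, 80, 68, 72]
  [8, ∞, 8, 89, 62, 78]
  [40, 57, ∞, 81, 57, 57]
  [8, 87, 8, ∞, 77, 78]
  [71, 88, 76, 88, ∞, 78]
  [40, 79, 83, 81, 62, ∞]
D(4):
  [∞, 80, 80, 80, 77, 78]
  [8, ∞, 8, 89, 77, 78]
  [40, 81, ∞, 81, 77, 78]
  [8, 87, 8, ∞, 77, 78]
  [71, 88, 76, 88, ∞, 78]
  [40, 81, 83, 81, 77, ∞]
D(5):
  [∞, 80, 80, 80, 77, 78]
  [71, ∞, 76, 89, 77, 78]
  [71, 81, ∞, 81, 77, 78]
  [71, 87, 76, ∞, 77, 78]
  [71, 88, 76, 88, ∞, 78]
  [71, 81, 83, 81, 77, ∞]
D(6):
  [∞, 80, 80, 80, 77, 78]
  [71, ∞, 78, 89, 77, 78]
  [71, 81, ∞, 81, 77, 78]
  [71, 87, 78, ∞, 77, 78]
  [71, 88, 78, 88, ∞, 78]
  [71, 81, 83, 81, 77, ∞]
Answer: T* = [[∞, 80, 80, 80, 77, 78], [71, ∞, 78, 89, 77, 78], [71, 81, ∞, 81, 77, 78], [71, 87, 78, ∞, 77, 78], [71, 88, 78, 88, ∞, 78], [71, 81, 83, 81, 77, ∞]]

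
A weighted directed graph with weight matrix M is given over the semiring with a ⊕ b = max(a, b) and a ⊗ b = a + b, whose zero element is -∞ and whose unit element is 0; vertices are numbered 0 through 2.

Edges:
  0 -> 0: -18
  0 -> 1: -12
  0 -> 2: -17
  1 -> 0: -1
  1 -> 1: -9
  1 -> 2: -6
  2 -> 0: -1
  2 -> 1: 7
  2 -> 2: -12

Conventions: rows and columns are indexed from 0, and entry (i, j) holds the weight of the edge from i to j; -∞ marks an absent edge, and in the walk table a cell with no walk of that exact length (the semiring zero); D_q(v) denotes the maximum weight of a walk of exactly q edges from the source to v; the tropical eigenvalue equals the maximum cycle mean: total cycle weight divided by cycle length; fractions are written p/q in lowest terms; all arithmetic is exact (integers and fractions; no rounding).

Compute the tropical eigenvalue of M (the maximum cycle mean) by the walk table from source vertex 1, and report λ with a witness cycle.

q=0: [-∞, 0, -∞]
q=1: [-1, -9, -6]
q=2: [-7, 1, -15]
q=3: [0, -8, -5]
Optimal cycle mean attained by: cycle 1->2->1, total (-6) + 7, length 2.
Answer: λ = 1/2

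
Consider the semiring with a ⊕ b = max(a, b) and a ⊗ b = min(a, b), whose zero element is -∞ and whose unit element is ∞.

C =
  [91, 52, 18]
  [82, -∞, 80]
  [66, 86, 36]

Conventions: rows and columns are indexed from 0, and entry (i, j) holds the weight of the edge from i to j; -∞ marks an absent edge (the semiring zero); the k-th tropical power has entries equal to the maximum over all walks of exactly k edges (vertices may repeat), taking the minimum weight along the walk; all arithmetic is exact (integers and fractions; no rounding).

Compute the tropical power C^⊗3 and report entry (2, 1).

C^⊗2:
  [91, 52, 52]
  [82, 80, 36]
  [82, 52, 80]
C^⊗3:
  [91, 52, 52]
  [82, 52, 80]
  [82, 80, 52]
Key observation: the optimum is the walk 2->1->2->1, with weight 86 min 80 min 86 = 80.
Optimal value attained by: walk 2->1->2->1.
Answer: (C^⊗3)[2][1] = 80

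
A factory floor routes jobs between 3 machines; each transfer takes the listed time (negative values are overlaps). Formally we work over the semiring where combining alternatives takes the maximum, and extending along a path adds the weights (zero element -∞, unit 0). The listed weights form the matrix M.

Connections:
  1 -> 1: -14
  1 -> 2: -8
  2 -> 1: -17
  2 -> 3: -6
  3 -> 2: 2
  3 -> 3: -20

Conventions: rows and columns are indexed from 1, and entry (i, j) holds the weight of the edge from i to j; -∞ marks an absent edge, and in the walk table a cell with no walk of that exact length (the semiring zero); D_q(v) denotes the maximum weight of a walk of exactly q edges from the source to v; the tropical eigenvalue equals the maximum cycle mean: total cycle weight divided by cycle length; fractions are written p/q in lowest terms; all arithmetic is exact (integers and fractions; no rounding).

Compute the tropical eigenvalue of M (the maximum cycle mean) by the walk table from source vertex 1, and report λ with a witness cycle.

q=0: [0, -∞, -∞]
q=1: [-14, -8, -∞]
q=2: [-25, -22, -14]
q=3: [-39, -12, -28]
Optimal cycle mean attained by: cycle 2->3->2, total (-6) + 2, length 2.
Answer: λ = -2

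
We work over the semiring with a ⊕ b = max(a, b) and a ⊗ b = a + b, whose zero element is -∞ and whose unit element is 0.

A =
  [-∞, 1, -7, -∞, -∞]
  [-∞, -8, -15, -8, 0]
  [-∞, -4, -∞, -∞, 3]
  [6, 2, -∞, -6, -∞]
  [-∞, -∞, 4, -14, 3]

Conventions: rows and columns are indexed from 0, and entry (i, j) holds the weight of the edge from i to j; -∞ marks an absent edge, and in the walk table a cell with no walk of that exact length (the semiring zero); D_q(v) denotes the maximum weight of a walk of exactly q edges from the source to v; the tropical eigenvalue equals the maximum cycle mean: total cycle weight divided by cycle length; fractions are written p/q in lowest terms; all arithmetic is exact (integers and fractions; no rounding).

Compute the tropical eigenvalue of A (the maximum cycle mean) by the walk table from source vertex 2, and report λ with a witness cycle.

q=0: [-∞, -∞, 0, -∞, -∞]
q=1: [-∞, -4, -∞, -∞, 3]
q=2: [-∞, -12, 7, -11, 6]
q=3: [-5, 3, 10, -8, 10]
q=4: [-2, 6, 14, -4, 13]
q=5: [2, 10, 17, -1, 17]
Optimal cycle mean attained by: cycle 2->4->2, total 3 + 4, length 2.
Answer: λ = 7/2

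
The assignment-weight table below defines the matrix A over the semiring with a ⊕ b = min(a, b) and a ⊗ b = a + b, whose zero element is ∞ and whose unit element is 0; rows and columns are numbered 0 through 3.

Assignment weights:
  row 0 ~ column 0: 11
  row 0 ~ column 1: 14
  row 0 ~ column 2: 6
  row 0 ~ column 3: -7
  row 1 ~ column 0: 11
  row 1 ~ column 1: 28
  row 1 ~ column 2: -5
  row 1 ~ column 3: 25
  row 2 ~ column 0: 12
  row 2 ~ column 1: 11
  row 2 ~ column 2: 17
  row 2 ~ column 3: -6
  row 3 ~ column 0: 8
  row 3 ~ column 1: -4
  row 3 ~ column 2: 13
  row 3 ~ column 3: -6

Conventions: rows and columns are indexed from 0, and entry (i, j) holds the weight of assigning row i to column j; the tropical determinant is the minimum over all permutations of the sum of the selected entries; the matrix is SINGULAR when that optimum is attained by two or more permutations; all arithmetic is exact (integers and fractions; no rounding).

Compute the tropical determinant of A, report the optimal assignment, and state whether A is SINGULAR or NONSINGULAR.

σ = (0, 1, 2, 3): 11 + 28 + 17 + (-6) = 50
σ = (0, 1, 3, 2): 11 + 28 + (-6) + 13 = 46
σ = (0, 2, 1, 3): 11 + (-5) + 11 + (-6) = 11
σ = (0, 2, 3, 1): 11 + (-5) + (-6) + (-4) = -4
σ = (0, 3, 1, 2): 11 + 25 + 11 + 13 = 60
σ = (0, 3, 2, 1): 11 + 25 + 17 + (-4) = 49
σ = (1, 0, 2, 3): 14 + 11 + 17 + (-6) = 36
σ = (1, 0, 3, 2): 14 + 11 + (-6) + 13 = 32
σ = (1, 2, 0, 3): 14 + (-5) + 12 + (-6) = 15
σ = (1, 2, 3, 0): 14 + (-5) + (-6) + 8 = 11
σ = (1, 3, 0, 2): 14 + 25 + 12 + 13 = 64
σ = (1, 3, 2, 0): 14 + 25 + 17 + 8 = 64
σ = (2, 0, 1, 3): 6 + 11 + 11 + (-6) = 22
σ = (2, 0, 3, 1): 6 + 11 + (-6) + (-4) = 7
σ = (2, 1, 0, 3): 6 + 28 + 12 + (-6) = 40
σ = (2, 1, 3, 0): 6 + 28 + (-6) + 8 = 36
σ = (2, 3, 0, 1): 6 + 25 + 12 + (-4) = 39
σ = (2, 3, 1, 0): 6 + 25 + 11 + 8 = 50
σ = (3, 0, 1, 2): (-7) + 11 + 11 + 13 = 28
σ = (3, 0, 2, 1): (-7) + 11 + 17 + (-4) = 17
σ = (3, 1, 0, 2): (-7) + 28 + 12 + 13 = 46
σ = (3, 1, 2, 0): (-7) + 28 + 17 + 8 = 46
σ = (3, 2, 0, 1): (-7) + (-5) + 12 + (-4) = -4
σ = (3, 2, 1, 0): (-7) + (-5) + 11 + 8 = 7
Optimal value attained by: σ = (0, 2, 3, 1).
Answer: det⊕(A) = -4; verdict: SINGULAR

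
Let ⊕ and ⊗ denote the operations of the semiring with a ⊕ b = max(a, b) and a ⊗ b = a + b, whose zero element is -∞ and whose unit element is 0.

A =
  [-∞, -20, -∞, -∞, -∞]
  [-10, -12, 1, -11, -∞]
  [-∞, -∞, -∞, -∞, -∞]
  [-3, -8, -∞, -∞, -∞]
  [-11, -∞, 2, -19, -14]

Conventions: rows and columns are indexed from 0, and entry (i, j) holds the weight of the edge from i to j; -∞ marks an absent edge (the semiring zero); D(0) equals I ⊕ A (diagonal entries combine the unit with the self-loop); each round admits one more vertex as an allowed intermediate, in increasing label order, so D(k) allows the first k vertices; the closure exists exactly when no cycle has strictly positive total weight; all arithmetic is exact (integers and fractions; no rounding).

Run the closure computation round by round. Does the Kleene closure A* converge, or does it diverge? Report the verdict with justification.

D(0):
  [0, -20, -∞, -∞, -∞]
  [-10, 0, 1, -11, -∞]
  [-∞, -∞, 0, -∞, -∞]
  [-3, -8, -∞, 0, -∞]
  [-11, -∞, 2, -19, 0]
D(1):
  [0, -20, -∞, -∞, -∞]
  [-10, 0, 1, -11, -∞]
  [-∞, -∞, 0, -∞, -∞]
  [-3, -8, -∞, 0, -∞]
  [-11, -31, 2, -19, 0]
D(2):
  [0, -20, -19, -31, -∞]
  [-10, 0, 1, -11, -∞]
  [-∞, -∞, 0, -∞, -∞]
  [-3, -8, -7, 0, -∞]
  [-11, -31, 2, -19, 0]
D(3):
  [0, -20, -19, -31, -∞]
  [-10, 0, 1, -11, -∞]
  [-∞, -∞, 0, -∞, -∞]
  [-3, -8, -7, 0, -∞]
  [-11, -31, 2, -19, 0]
D(4):
  [0, -20, -19, -31, -∞]
  [-10, 0, 1, -11, -∞]
  [-∞, -∞, 0, -∞, -∞]
  [-3, -8, -7, 0, -∞]
  [-11, -27, 2, -19, 0]
D(5):
  [0, -20, -19, -31, -∞]
  [-10, 0, 1, -11, -∞]
  [-∞, -∞, 0, -∞, -∞]
  [-3, -8, -7, 0, -∞]
  [-11, -27, 2, -19, 0]
Key observation: every diagonal entry stays at the unit through all rounds, so no improving cycle exists.
Answer: CONVERGES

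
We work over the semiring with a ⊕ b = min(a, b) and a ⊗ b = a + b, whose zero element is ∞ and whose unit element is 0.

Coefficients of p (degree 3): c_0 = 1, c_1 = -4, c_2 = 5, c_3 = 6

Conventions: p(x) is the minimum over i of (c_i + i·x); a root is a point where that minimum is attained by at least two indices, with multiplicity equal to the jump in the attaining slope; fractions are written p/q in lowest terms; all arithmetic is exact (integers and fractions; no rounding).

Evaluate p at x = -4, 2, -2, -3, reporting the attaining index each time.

p(-4) = min(1+0·(-4)=1, -4+1·(-4)=-8, 5+2·(-4)=-3, 6+3·(-4)=-6) = -8 (attained by i=1)
p(2) = min(1+0·2=1, -4+1·2=-2, 5+2·2=9, 6+3·2=12) = -2 (attained by i=1)
p(-2) = min(1+0·(-2)=1, -4+1·(-2)=-6, 5+2·(-2)=1, 6+3·(-2)=0) = -6 (attained by i=1)
p(-3) = min(1+0·(-3)=1, -4+1·(-3)=-7, 5+2·(-3)=-1, 6+3·(-3)=-3) = -7 (attained by i=1)
Answer: p(-4) = -8; p(2) = -2; p(-2) = -6; p(-3) = -7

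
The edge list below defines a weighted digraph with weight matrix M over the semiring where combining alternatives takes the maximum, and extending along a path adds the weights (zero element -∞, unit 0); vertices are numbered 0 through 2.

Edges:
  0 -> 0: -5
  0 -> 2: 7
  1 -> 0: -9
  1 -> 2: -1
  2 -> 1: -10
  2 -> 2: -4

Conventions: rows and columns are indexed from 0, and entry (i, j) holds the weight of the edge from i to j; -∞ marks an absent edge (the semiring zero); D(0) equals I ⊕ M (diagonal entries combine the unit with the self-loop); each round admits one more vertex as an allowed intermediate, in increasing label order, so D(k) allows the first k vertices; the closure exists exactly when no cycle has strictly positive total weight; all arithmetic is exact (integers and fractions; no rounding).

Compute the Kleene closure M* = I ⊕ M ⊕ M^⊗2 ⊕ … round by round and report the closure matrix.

D(0):
  [0, -∞, 7]
  [-9, 0, -1]
  [-∞, -10, 0]
D(1):
  [0, -∞, 7]
  [-9, 0, -1]
  [-∞, -10, 0]
D(2):
  [0, -∞, 7]
  [-9, 0, -1]
  [-19, -10, 0]
D(3):
  [0, -3, 7]
  [-9, 0, -1]
  [-19, -10, 0]
Answer: M* = [[0, -3, 7], [-9, 0, -1], [-19, -10, 0]]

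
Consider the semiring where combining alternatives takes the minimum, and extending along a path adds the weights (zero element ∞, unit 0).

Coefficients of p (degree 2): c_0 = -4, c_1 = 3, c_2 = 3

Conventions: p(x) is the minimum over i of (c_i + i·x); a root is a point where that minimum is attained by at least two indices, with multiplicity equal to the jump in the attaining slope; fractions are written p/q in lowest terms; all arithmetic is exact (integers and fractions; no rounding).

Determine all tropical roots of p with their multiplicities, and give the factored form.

hull edge (i=0, c=-4) to (i=2, c=3): slope 7/2, span 2
Factored form: p(x) = 3 ⊗ (x ⊕ (-7/2)) ⊗ (x ⊕ (-7/2))
Answer: roots = -7/2 (mult 2)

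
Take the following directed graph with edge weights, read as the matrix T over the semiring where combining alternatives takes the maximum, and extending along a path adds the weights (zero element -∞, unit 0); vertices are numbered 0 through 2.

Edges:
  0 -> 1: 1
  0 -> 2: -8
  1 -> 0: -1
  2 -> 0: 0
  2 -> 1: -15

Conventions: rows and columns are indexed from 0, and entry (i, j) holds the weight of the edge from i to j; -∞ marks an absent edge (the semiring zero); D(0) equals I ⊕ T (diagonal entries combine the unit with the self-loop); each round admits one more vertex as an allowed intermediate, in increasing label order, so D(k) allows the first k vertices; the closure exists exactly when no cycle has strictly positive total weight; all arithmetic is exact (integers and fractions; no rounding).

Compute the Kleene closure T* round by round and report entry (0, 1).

D(0):
  [0, 1, -8]
  [-1, 0, -∞]
  [0, -15, 0]
D(1):
  [0, 1, -8]
  [-1, 0, -9]
  [0, 1, 0]
D(2):
  [0, 1, -8]
  [-1, 0, -9]
  [0, 1, 0]
D(3):
  [0, 1, -8]
  [-1, 0, -9]
  [0, 1, 0]
Answer: T*[0][1] = 1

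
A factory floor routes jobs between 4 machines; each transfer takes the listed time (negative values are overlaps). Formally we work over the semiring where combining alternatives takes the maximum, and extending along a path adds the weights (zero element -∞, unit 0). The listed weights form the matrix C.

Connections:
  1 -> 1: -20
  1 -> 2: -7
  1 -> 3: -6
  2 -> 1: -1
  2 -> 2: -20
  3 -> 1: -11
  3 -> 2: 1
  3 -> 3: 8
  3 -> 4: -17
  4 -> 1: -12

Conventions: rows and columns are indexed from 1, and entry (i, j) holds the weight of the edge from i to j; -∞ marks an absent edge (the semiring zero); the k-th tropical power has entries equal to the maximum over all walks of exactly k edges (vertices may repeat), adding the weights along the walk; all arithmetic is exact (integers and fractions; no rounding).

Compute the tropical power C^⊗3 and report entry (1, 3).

C^⊗2:
  [-8, -5, 2, -23]
  [-21, -8, -7, -∞]
  [0, 9, 16, -9]
  [-32, -19, -18, -∞]
C^⊗3:
  [-6, 3, 10, -15]
  [-9, -6, 1, -24]
  [8, 17, 24, -1]
  [-20, -17, -10, -35]
Key observation: the optimum is the walk 1->3->3->3, with weight (-6) + 8 + 8 = 10.
Optimal value attained by: walk 1->3->3->3.
Answer: (C^⊗3)[1][3] = 10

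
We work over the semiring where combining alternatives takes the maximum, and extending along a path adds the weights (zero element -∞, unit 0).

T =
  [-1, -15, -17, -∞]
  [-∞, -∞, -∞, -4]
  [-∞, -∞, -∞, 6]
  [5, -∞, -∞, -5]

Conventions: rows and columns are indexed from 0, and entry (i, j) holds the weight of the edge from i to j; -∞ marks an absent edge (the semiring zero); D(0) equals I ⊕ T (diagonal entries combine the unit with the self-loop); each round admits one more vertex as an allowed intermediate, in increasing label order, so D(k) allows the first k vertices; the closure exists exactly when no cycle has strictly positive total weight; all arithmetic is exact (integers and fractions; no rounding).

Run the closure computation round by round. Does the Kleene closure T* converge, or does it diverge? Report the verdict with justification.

D(0):
  [0, -15, -17, -∞]
  [-∞, 0, -∞, -4]
  [-∞, -∞, 0, 6]
  [5, -∞, -∞, 0]
D(1):
  [0, -15, -17, -∞]
  [-∞, 0, -∞, -4]
  [-∞, -∞, 0, 6]
  [5, -10, -12, 0]
D(2):
  [0, -15, -17, -19]
  [-∞, 0, -∞, -4]
  [-∞, -∞, 0, 6]
  [5, -10, -12, 0]
D(3):
  [0, -15, -17, -11]
  [-∞, 0, -∞, -4]
  [-∞, -∞, 0, 6]
  [5, -10, -12, 0]
D(4):
  [0, -15, -17, -11]
  [1, 0, -16, -4]
  [11, -4, 0, 6]
  [5, -10, -12, 0]
Key observation: every diagonal entry stays at the unit through all rounds, so no improving cycle exists.
Answer: CONVERGES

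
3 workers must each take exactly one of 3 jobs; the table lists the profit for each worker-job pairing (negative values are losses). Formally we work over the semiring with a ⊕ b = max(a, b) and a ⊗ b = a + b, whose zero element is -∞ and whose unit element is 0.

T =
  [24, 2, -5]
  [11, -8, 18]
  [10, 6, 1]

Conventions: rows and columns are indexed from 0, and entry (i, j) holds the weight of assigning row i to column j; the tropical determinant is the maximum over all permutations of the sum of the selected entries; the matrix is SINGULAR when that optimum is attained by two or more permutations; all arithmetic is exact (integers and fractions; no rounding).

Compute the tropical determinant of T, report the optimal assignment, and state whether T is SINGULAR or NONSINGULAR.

σ = (0, 1, 2): 24 + (-8) + 1 = 17
σ = (0, 2, 1): 24 + 18 + 6 = 48
σ = (1, 0, 2): 2 + 11 + 1 = 14
σ = (1, 2, 0): 2 + 18 + 10 = 30
σ = (2, 0, 1): (-5) + 11 + 6 = 12
σ = (2, 1, 0): (-5) + (-8) + 10 = -3
Optimal value attained by: σ = (0, 2, 1).
Answer: det⊕(T) = 48; verdict: NONSINGULAR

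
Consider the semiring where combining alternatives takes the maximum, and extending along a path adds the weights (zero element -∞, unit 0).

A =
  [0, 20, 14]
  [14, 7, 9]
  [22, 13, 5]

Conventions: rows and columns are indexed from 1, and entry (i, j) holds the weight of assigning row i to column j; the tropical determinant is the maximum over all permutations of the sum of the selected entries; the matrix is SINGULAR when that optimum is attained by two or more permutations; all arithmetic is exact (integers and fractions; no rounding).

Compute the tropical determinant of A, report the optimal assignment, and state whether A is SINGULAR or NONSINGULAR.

σ = (1, 2, 3): 0 + 7 + 5 = 12
σ = (1, 3, 2): 0 + 9 + 13 = 22
σ = (2, 1, 3): 20 + 14 + 5 = 39
σ = (2, 3, 1): 20 + 9 + 22 = 51
σ = (3, 1, 2): 14 + 14 + 13 = 41
σ = (3, 2, 1): 14 + 7 + 22 = 43
Optimal value attained by: σ = (2, 3, 1).
Answer: det⊕(A) = 51; verdict: NONSINGULAR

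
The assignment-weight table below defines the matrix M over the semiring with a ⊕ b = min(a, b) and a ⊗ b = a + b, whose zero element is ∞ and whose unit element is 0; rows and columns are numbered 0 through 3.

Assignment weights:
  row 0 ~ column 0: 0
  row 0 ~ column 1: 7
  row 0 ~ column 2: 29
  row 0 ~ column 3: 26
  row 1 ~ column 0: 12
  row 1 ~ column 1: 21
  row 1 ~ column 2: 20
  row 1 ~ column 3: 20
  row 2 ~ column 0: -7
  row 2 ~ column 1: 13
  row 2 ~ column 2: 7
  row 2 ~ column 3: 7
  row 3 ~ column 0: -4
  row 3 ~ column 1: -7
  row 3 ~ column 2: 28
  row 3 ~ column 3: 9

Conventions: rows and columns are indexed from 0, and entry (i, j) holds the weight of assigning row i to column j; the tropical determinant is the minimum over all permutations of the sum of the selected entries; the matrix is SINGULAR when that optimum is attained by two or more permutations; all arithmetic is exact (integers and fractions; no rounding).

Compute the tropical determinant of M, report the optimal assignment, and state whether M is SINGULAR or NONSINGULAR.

σ = (0, 1, 2, 3): 0 + 21 + 7 + 9 = 37
σ = (0, 1, 3, 2): 0 + 21 + 7 + 28 = 56
σ = (0, 2, 1, 3): 0 + 20 + 13 + 9 = 42
σ = (0, 2, 3, 1): 0 + 20 + 7 + (-7) = 20
σ = (0, 3, 1, 2): 0 + 20 + 13 + 28 = 61
σ = (0, 3, 2, 1): 0 + 20 + 7 + (-7) = 20
σ = (1, 0, 2, 3): 7 + 12 + 7 + 9 = 35
σ = (1, 0, 3, 2): 7 + 12 + 7 + 28 = 54
σ = (1, 2, 0, 3): 7 + 20 + (-7) + 9 = 29
σ = (1, 2, 3, 0): 7 + 20 + 7 + (-4) = 30
σ = (1, 3, 0, 2): 7 + 20 + (-7) + 28 = 48
σ = (1, 3, 2, 0): 7 + 20 + 7 + (-4) = 30
σ = (2, 0, 1, 3): 29 + 12 + 13 + 9 = 63
σ = (2, 0, 3, 1): 29 + 12 + 7 + (-7) = 41
σ = (2, 1, 0, 3): 29 + 21 + (-7) + 9 = 52
σ = (2, 1, 3, 0): 29 + 21 + 7 + (-4) = 53
σ = (2, 3, 0, 1): 29 + 20 + (-7) + (-7) = 35
σ = (2, 3, 1, 0): 29 + 20 + 13 + (-4) = 58
σ = (3, 0, 1, 2): 26 + 12 + 13 + 28 = 79
σ = (3, 0, 2, 1): 26 + 12 + 7 + (-7) = 38
σ = (3, 1, 0, 2): 26 + 21 + (-7) + 28 = 68
σ = (3, 1, 2, 0): 26 + 21 + 7 + (-4) = 50
σ = (3, 2, 0, 1): 26 + 20 + (-7) + (-7) = 32
σ = (3, 2, 1, 0): 26 + 20 + 13 + (-4) = 55
Optimal value attained by: σ = (0, 2, 3, 1).
Answer: det⊕(M) = 20; verdict: SINGULAR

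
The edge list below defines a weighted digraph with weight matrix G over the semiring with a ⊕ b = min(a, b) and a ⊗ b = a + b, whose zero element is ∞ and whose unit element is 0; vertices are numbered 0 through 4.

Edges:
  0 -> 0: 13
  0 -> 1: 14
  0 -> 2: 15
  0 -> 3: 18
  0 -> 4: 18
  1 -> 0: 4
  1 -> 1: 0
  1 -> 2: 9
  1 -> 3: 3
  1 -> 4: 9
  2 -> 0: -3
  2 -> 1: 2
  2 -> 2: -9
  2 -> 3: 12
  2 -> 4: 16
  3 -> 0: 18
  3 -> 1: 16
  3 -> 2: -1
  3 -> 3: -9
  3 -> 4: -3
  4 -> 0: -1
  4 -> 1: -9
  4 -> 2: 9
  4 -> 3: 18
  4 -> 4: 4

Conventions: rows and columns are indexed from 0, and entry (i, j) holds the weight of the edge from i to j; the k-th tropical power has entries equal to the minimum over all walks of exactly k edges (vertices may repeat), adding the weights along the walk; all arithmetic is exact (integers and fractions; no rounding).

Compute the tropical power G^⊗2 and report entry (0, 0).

G^⊗2:
  [12, 9, 6, 9, 15]
  [4, 0, 0, -6, 0]
  [-12, -7, -18, 3, 7]
  [-4, -12, -10, -18, -12]
  [-5, -9, 0, -6, 0]
Key observation: the optimum is the walk 0->2->0, with weight 15 + (-3) = 12.
Optimal value attained by: walk 0->2->0.
Answer: (G^⊗2)[0][0] = 12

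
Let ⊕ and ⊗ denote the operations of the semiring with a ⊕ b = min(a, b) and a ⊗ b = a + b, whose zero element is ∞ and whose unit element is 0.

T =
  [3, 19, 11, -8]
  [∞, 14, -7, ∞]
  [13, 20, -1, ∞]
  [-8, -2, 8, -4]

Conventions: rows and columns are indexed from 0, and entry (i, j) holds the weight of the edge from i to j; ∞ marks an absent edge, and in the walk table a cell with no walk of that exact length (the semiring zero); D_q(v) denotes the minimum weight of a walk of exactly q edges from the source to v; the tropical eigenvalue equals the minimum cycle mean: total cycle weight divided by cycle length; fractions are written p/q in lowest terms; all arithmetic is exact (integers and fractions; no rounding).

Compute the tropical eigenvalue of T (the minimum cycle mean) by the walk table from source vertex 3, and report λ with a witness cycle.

q=0: [∞, ∞, ∞, 0]
q=1: [-8, -2, 8, -4]
q=2: [-12, -6, -9, -16]
q=3: [-24, -18, -13, -20]
q=4: [-28, -22, -25, -32]
Optimal cycle mean attained by: cycle 0->3->0, total (-8) + (-8), length 2.
Answer: λ = -8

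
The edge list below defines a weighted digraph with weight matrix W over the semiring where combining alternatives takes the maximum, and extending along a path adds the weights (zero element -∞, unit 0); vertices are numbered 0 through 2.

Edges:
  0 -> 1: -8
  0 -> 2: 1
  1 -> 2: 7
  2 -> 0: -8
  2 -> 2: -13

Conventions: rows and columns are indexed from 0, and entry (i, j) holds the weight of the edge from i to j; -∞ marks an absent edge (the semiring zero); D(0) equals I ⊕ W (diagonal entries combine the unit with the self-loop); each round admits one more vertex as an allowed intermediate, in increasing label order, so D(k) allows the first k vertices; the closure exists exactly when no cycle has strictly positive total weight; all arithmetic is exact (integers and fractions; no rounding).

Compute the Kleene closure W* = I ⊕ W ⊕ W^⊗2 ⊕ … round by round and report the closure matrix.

D(0):
  [0, -8, 1]
  [-∞, 0, 7]
  [-8, -∞, 0]
D(1):
  [0, -8, 1]
  [-∞, 0, 7]
  [-8, -16, 0]
D(2):
  [0, -8, 1]
  [-∞, 0, 7]
  [-8, -16, 0]
D(3):
  [0, -8, 1]
  [-1, 0, 7]
  [-8, -16, 0]
Answer: W* = [[0, -8, 1], [-1, 0, 7], [-8, -16, 0]]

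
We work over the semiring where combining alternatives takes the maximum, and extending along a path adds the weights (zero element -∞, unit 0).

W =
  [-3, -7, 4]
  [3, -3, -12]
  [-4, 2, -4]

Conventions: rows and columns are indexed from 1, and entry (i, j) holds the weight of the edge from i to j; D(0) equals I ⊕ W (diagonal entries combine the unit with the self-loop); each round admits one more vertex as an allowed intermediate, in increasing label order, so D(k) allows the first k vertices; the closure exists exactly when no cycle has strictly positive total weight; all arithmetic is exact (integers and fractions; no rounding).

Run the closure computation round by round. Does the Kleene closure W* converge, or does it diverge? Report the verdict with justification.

D(0):
  [0, -7, 4]
  [3, 0, -12]
  [-4, 2, 0]
D(1):
  [0, -7, 4]
  [3, 0, 7]
  [-4, 2, 0]
Detection: at round 2, diagonal entry (3, 3) turns strictly positive.
Key observation: the cycle 3->2->1->3 has total weight 2 + 3 + 4, which is strictly positive.
Answer: DIVERGES — positive cycle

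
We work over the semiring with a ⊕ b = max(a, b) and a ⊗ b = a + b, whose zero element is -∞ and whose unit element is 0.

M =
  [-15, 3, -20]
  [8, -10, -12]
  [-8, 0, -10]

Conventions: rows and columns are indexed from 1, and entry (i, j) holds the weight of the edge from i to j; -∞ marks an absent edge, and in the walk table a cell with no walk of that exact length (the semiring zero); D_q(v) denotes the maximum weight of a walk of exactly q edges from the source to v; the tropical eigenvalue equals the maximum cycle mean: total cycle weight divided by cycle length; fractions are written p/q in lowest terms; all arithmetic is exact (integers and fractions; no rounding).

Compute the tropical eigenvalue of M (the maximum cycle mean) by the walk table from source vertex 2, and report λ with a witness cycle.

q=0: [-∞, 0, -∞]
q=1: [8, -10, -12]
q=2: [-2, 11, -12]
q=3: [19, 1, -1]
Optimal cycle mean attained by: cycle 1->2->1, total 3 + 8, length 2.
Answer: λ = 11/2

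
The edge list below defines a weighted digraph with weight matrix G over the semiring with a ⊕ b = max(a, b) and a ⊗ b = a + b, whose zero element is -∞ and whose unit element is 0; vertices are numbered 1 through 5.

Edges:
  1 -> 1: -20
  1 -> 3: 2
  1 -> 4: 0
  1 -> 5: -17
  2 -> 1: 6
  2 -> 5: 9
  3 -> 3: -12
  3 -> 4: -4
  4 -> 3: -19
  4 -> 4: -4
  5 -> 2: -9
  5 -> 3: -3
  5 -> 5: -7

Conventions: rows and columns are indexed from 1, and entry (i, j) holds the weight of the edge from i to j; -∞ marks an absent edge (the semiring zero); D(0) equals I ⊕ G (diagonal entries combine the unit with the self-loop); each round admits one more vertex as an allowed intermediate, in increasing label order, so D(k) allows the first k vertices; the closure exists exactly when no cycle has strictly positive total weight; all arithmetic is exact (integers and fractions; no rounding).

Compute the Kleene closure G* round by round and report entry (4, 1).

D(0):
  [0, -∞, 2, 0, -17]
  [6, 0, -∞, -∞, 9]
  [-∞, -∞, 0, -4, -∞]
  [-∞, -∞, -19, 0, -∞]
  [-∞, -9, -3, -∞, 0]
D(1):
  [0, -∞, 2, 0, -17]
  [6, 0, 8, 6, 9]
  [-∞, -∞, 0, -4, -∞]
  [-∞, -∞, -19, 0, -∞]
  [-∞, -9, -3, -∞, 0]
D(2):
  [0, -∞, 2, 0, -17]
  [6, 0, 8, 6, 9]
  [-∞, -∞, 0, -4, -∞]
  [-∞, -∞, -19, 0, -∞]
  [-3, -9, -1, -3, 0]
D(3):
  [0, -∞, 2, 0, -17]
  [6, 0, 8, 6, 9]
  [-∞, -∞, 0, -4, -∞]
  [-∞, -∞, -19, 0, -∞]
  [-3, -9, -1, -3, 0]
D(4):
  [0, -∞, 2, 0, -17]
  [6, 0, 8, 6, 9]
  [-∞, -∞, 0, -4, -∞]
  [-∞, -∞, -19, 0, -∞]
  [-3, -9, -1, -3, 0]
D(5):
  [0, -26, 2, 0, -17]
  [6, 0, 8, 6, 9]
  [-∞, -∞, 0, -4, -∞]
  [-∞, -∞, -19, 0, -∞]
  [-3, -9, -1, -3, 0]
Answer: G*[4][1] = -∞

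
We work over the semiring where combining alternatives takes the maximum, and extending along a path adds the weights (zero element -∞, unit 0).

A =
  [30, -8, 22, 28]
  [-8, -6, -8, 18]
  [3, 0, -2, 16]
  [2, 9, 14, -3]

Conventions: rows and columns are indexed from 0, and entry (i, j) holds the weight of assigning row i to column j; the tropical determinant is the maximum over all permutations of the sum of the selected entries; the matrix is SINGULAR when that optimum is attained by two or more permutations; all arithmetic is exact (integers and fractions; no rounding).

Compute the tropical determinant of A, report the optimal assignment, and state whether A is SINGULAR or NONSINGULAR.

σ = (0, 1, 2, 3): 30 + (-6) + (-2) + (-3) = 19
σ = (0, 1, 3, 2): 30 + (-6) + 16 + 14 = 54
σ = (0, 2, 1, 3): 30 + (-8) + 0 + (-3) = 19
σ = (0, 2, 3, 1): 30 + (-8) + 16 + 9 = 47
σ = (0, 3, 1, 2): 30 + 18 + 0 + 14 = 62
σ = (0, 3, 2, 1): 30 + 18 + (-2) + 9 = 55
σ = (1, 0, 2, 3): (-8) + (-8) + (-2) + (-3) = -21
σ = (1, 0, 3, 2): (-8) + (-8) + 16 + 14 = 14
σ = (1, 2, 0, 3): (-8) + (-8) + 3 + (-3) = -16
σ = (1, 2, 3, 0): (-8) + (-8) + 16 + 2 = 2
σ = (1, 3, 0, 2): (-8) + 18 + 3 + 14 = 27
σ = (1, 3, 2, 0): (-8) + 18 + (-2) + 2 = 10
σ = (2, 0, 1, 3): 22 + (-8) + 0 + (-3) = 11
σ = (2, 0, 3, 1): 22 + (-8) + 16 + 9 = 39
σ = (2, 1, 0, 3): 22 + (-6) + 3 + (-3) = 16
σ = (2, 1, 3, 0): 22 + (-6) + 16 + 2 = 34
σ = (2, 3, 0, 1): 22 + 18 + 3 + 9 = 52
σ = (2, 3, 1, 0): 22 + 18 + 0 + 2 = 42
σ = (3, 0, 1, 2): 28 + (-8) + 0 + 14 = 34
σ = (3, 0, 2, 1): 28 + (-8) + (-2) + 9 = 27
σ = (3, 1, 0, 2): 28 + (-6) + 3 + 14 = 39
σ = (3, 1, 2, 0): 28 + (-6) + (-2) + 2 = 22
σ = (3, 2, 0, 1): 28 + (-8) + 3 + 9 = 32
σ = (3, 2, 1, 0): 28 + (-8) + 0 + 2 = 22
Optimal value attained by: σ = (0, 3, 1, 2).
Answer: det⊕(A) = 62; verdict: NONSINGULAR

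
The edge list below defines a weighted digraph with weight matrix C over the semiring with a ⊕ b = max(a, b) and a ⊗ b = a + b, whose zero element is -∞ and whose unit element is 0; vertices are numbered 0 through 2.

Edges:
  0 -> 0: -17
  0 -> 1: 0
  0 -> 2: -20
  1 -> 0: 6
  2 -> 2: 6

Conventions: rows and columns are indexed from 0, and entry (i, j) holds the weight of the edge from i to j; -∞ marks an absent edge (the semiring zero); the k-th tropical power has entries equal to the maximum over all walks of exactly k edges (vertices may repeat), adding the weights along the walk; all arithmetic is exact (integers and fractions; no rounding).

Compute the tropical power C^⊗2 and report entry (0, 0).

C^⊗2:
  [6, -17, -14]
  [-11, 6, -14]
  [-∞, -∞, 12]
Key observation: the optimum is the walk 0->1->0, with weight 0 + 6 = 6.
Optimal value attained by: walk 0->1->0.
Answer: (C^⊗2)[0][0] = 6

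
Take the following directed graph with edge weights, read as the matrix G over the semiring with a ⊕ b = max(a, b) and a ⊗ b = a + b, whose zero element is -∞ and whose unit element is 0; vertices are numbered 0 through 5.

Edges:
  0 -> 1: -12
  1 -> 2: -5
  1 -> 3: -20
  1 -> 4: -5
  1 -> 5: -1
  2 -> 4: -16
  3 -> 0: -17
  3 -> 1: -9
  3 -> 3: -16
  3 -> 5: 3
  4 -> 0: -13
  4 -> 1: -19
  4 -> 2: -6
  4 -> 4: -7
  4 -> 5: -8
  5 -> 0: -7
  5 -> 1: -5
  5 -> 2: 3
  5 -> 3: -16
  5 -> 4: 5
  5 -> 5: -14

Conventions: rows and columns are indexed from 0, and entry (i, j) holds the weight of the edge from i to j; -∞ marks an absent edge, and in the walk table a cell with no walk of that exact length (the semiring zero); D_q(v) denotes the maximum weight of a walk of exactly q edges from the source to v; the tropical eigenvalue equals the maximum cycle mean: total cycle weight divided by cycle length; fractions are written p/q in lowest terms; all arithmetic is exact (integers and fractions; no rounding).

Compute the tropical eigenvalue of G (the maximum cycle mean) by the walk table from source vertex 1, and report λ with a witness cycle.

q=0: [-∞, 0, -∞, -∞, -∞, -∞]
q=1: [-∞, -∞, -5, -20, -5, -1]
q=2: [-8, -6, 2, -17, 4, -13]
q=3: [-9, -15, -2, -26, -3, -4]
q=4: [-11, -9, -1, -20, 1, -11]
q=5: [-12, -16, -5, -27, -6, -7]
q=6: [-14, -12, -4, -23, -2, -14]
Optimal cycle mean attained by: cycle 4->5->4, total (-8) + 5, length 2.
Answer: λ = -3/2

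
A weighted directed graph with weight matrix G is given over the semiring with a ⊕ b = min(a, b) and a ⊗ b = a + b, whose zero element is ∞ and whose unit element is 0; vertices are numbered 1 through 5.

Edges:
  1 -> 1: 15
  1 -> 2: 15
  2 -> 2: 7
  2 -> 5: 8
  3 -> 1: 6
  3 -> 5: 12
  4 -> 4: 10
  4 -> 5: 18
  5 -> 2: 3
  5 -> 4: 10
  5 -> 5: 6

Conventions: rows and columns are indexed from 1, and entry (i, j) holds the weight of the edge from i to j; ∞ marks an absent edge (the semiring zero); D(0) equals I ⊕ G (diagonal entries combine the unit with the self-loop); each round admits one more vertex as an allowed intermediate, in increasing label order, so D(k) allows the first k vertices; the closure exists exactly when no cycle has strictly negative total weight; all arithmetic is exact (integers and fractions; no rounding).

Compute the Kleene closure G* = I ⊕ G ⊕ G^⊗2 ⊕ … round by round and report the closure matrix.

D(0):
  [0, 15, ∞, ∞, ∞]
  [∞, 0, ∞, ∞, 8]
  [6, ∞, 0, ∞, 12]
  [∞, ∞, ∞, 0, 18]
  [∞, 3, ∞, 10, 0]
D(1):
  [0, 15, ∞, ∞, ∞]
  [∞, 0, ∞, ∞, 8]
  [6, 21, 0, ∞, 12]
  [∞, ∞, ∞, 0, 18]
  [∞, 3, ∞, 10, 0]
D(2):
  [0, 15, ∞, ∞, 23]
  [∞, 0, ∞, ∞, 8]
  [6, 21, 0, ∞, 12]
  [∞, ∞, ∞, 0, 18]
  [∞, 3, ∞, 10, 0]
D(3):
  [0, 15, ∞, ∞, 23]
  [∞, 0, ∞, ∞, 8]
  [6, 21, 0, ∞, 12]
  [∞, ∞, ∞, 0, 18]
  [∞, 3, ∞, 10, 0]
D(4):
  [0, 15, ∞, ∞, 23]
  [∞, 0, ∞, ∞, 8]
  [6, 21, 0, ∞, 12]
  [∞, ∞, ∞, 0, 18]
  [∞, 3, ∞, 10, 0]
D(5):
  [0, 15, ∞, 33, 23]
  [∞, 0, ∞, 18, 8]
  [6, 15, 0, 22, 12]
  [∞, 21, ∞, 0, 18]
  [∞, 3, ∞, 10, 0]
Answer: G* = [[0, 15, ∞, 33, 23], [∞, 0, ∞, 18, 8], [6, 15, 0, 22, 12], [∞, 21, ∞, 0, 18], [∞, 3, ∞, 10, 0]]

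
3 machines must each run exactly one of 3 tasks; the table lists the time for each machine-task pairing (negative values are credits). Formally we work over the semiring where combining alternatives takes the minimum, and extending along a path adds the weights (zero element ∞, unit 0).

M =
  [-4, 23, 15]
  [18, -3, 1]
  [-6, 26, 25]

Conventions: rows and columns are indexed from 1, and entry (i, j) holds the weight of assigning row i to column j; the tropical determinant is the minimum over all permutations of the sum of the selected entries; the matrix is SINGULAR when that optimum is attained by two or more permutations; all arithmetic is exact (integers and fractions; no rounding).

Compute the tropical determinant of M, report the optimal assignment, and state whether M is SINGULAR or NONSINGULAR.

σ = (1, 2, 3): (-4) + (-3) + 25 = 18
σ = (1, 3, 2): (-4) + 1 + 26 = 23
σ = (2, 1, 3): 23 + 18 + 25 = 66
σ = (2, 3, 1): 23 + 1 + (-6) = 18
σ = (3, 1, 2): 15 + 18 + 26 = 59
σ = (3, 2, 1): 15 + (-3) + (-6) = 6
Optimal value attained by: σ = (3, 2, 1).
Answer: det⊕(M) = 6; verdict: NONSINGULAR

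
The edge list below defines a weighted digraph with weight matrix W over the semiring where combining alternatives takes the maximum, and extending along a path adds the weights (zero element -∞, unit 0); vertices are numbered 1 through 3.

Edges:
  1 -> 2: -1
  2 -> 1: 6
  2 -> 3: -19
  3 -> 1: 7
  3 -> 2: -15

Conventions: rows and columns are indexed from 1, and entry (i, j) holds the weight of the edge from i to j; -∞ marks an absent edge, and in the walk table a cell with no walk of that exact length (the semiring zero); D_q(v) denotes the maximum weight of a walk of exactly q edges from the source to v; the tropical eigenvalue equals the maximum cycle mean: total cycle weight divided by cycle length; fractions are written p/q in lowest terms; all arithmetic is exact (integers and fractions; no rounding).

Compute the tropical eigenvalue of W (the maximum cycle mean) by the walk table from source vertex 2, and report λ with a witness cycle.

q=0: [-∞, 0, -∞]
q=1: [6, -∞, -19]
q=2: [-12, 5, -∞]
q=3: [11, -13, -14]
Optimal cycle mean attained by: cycle 1->2->1, total (-1) + 6, length 2.
Answer: λ = 5/2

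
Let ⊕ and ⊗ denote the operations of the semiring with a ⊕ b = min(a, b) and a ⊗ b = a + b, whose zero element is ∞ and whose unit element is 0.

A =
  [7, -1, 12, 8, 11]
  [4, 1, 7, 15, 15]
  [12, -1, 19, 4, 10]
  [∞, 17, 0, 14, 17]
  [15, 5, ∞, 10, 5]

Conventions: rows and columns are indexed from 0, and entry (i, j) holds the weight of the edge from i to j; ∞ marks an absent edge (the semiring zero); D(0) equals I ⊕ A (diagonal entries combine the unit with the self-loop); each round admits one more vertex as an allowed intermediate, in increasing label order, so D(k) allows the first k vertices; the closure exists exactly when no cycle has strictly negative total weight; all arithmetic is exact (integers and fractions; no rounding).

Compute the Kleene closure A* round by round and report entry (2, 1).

D(0):
  [0, -1, 12, 8, 11]
  [4, 0, 7, 15, 15]
  [12, -1, 0, 4, 10]
  [∞, 17, 0, 0, 17]
  [15, 5, ∞, 10, 0]
D(1):
  [0, -1, 12, 8, 11]
  [4, 0, 7, 12, 15]
  [12, -1, 0, 4, 10]
  [∞, 17, 0, 0, 17]
  [15, 5, 27, 10, 0]
D(2):
  [0, -1, 6, 8, 11]
  [4, 0, 7, 12, 15]
  [3, -1, 0, 4, 10]
  [21, 17, 0, 0, 17]
  [9, 5, 12, 10, 0]
D(3):
  [0, -1, 6, 8, 11]
  [4, 0, 7, 11, 15]
  [3, -1, 0, 4, 10]
  [3, -1, 0, 0, 10]
  [9, 5, 12, 10, 0]
D(4):
  [0, -1, 6, 8, 11]
  [4, 0, 7, 11, 15]
  [3, -1, 0, 4, 10]
  [3, -1, 0, 0, 10]
  [9, 5, 10, 10, 0]
D(5):
  [0, -1, 6, 8, 11]
  [4, 0, 7, 11, 15]
  [3, -1, 0, 4, 10]
  [3, -1, 0, 0, 10]
  [9, 5, 10, 10, 0]
Answer: A*[2][1] = -1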